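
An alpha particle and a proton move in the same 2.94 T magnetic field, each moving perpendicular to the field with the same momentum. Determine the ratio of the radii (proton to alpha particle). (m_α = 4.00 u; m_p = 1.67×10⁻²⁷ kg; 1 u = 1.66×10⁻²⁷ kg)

ratio ≈ 2.00

r = p/(qB) ⇒ at equal p, r ∝ 1/q.
r_{proton}/r_{alpha particle} = 2.00.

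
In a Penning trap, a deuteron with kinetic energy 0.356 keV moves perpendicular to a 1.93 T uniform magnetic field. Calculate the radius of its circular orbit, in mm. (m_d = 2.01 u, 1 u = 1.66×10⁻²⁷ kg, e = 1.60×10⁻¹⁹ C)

Convert the energy: K = 0.356 keV = 5.70×10^-17 J.
v = √(2K/m) = √(2·5.70×10^-17/3.34×10^-27) = 1.85×10^5 m/s.
r = mv/(qB) = (3.34×10^-27)(1.85×10^5) / [(1×1.60×10^-19)(1.93)] = 2.00×10^-3 m.

r ≈ 2.00 mm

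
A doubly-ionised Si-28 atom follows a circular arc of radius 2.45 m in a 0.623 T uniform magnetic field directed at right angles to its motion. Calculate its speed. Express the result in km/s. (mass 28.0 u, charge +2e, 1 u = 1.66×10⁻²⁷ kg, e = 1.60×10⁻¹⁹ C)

v ≈ 10500 km/s

From qvB = mv²/r, v = qBr/m.
v = (2×1.60×10^-19)(0.623)(2.45) / (4.65×10^-26) = 1.05×10^7 m/s.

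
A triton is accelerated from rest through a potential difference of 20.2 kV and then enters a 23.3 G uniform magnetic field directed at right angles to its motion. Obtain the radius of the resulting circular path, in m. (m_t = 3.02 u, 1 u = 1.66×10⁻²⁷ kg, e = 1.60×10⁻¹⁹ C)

r ≈ 15.3 m

The kinetic energy gained is K = qV = (1×1.60×10^-19)(2.02×10^4) = 3.23×10^-15 J.
v = √(2K/m) = 1.14×10^6 m/s.
r = mv/(qB) = (5.01×10^-27)(1.14×10^6) / [(1×1.60×10^-19)(2.33×10^-3)] = 15.3 m.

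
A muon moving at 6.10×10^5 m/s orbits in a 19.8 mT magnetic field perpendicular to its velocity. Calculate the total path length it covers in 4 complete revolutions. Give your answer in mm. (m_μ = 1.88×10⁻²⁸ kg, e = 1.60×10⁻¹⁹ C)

L ≈ 910 mm

r = mv/(qB) = 0.0362 m, so one revolution covers 2πr = 0.227 m.
In 4 revolutions: L = 4·2πr = 0.910 m.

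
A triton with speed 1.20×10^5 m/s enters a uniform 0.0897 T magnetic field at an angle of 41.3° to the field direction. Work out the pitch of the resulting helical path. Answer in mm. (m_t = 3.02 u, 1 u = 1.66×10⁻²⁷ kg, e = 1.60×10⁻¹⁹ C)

pitch ≈ 198 mm

The velocity component along B is v∥ = v cos41.3° = 9.02×10^4 m/s.
The cyclotron period T = 2πm/(qB) = 2.19×10^-6 s is set by m, q, B alone.
Pitch = v∥·T = (9.02×10^4)(2.19×10^-6) = 0.198 m.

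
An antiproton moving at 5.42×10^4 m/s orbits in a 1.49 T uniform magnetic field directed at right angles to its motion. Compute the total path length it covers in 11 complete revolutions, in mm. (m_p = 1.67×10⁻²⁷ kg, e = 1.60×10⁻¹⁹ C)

L ≈ 26.2 mm

r = mv/(qB) = 3.80×10^-4 m, so one revolution covers 2πr = 2.39×10^-3 m.
In 11 revolutions: L = 11·2πr = 0.0262 m.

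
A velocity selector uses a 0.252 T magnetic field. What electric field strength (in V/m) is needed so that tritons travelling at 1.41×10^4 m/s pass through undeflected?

qE = qvB ⇒ E = vB = (1.41×10^4)(0.252) = 3550 V/m.

E ≈ 3550 V/m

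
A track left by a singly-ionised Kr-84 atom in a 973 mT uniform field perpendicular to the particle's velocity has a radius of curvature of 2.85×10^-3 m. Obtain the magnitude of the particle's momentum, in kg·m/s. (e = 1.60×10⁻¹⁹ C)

p ≈ 4.44×10^-22 kg·m/s

Since qvB = mv²/r, the momentum p = mv = qBr.
p = (1×1.60×10^-19)(0.973)(2.85×10^-3) = 4.44×10^-22 kg·m/s.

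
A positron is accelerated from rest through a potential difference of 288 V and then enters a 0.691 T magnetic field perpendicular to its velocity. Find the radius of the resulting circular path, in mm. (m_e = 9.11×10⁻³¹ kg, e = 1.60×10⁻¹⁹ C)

The kinetic energy gained is K = qV = (1×1.60×10^-19)(288) = 4.61×10^-17 J.
v = √(2K/m) = 1.01×10^7 m/s.
r = mv/(qB) = (9.11×10^-31)(1.01×10^7) / [(1×1.60×10^-19)(0.691)] = 8.29×10^-5 m.

r ≈ 0.0829 mm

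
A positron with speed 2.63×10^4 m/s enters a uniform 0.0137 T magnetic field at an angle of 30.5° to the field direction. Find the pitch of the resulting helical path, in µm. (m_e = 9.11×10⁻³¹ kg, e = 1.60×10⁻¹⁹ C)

pitch ≈ 59.2 µm

The velocity component along B is v∥ = v cos30.5° = 2.27×10^4 m/s.
The cyclotron period T = 2πm/(qB) = 2.61×10^-9 s is set by m, q, B alone.
Pitch = v∥·T = (2.27×10^4)(2.61×10^-9) = 5.92×10^-5 m.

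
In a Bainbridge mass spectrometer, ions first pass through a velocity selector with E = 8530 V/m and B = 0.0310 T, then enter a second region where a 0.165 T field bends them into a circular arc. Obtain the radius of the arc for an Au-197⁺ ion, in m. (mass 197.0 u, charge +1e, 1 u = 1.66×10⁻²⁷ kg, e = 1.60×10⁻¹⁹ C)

The selector passes v = E/B = 8530/0.0310 = 2.75×10^5 m/s.
In the deflection region, r = mv/(qB₂) = (3.27×10^-25)(2.75×10^5) / [(1×1.60×10^-19)(0.165)] = 3.41 m.

r ≈ 3.41 m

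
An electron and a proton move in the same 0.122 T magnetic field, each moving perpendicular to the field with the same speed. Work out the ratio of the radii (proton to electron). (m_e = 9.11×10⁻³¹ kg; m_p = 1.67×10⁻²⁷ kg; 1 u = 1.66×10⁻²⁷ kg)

ratio ≈ 1830

r = mv/(qB) ⇒ at equal v, r ∝ m/q.
r_{proton}/r_{electron} = 1830.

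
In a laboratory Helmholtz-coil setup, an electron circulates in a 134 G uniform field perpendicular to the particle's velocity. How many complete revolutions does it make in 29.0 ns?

N = 10

T = 2πm/(qB) = 2π(9.11×10^-31) / [(1×1.60×10^-19)(0.0134)] = 2.6698×10^-9 s.
N = t/T = 2.90×10^-8 / 2.6698×10^-9 ≈ 10.86, so 10 complete revolutions.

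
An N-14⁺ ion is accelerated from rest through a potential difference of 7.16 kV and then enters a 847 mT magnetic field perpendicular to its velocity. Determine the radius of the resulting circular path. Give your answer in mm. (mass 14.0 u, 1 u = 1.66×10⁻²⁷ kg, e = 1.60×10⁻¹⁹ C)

r ≈ 53.8 mm

The kinetic energy gained is K = qV = (1×1.60×10^-19)(7160) = 1.15×10^-15 J.
v = √(2K/m) = 3.14×10^5 m/s.
r = mv/(qB) = (2.32×10^-26)(3.14×10^5) / [(1×1.60×10^-19)(0.847)] = 0.0538 m.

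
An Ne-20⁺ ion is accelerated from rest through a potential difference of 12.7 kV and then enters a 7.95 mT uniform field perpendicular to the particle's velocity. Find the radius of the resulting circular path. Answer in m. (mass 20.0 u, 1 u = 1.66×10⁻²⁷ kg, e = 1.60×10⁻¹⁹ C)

The kinetic energy gained is K = qV = (1×1.60×10^-19)(1.27×10^4) = 2.03×10^-15 J.
v = √(2K/m) = 3.50×10^5 m/s.
r = mv/(qB) = (3.32×10^-26)(3.50×10^5) / [(1×1.60×10^-19)(7.95×10^-3)] = 9.13 m.

r ≈ 9.13 m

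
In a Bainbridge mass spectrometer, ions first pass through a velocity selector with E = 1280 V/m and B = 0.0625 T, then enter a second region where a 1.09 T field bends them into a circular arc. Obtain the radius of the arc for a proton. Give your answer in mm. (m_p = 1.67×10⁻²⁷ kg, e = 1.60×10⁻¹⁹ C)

r ≈ 0.196 mm

The selector passes v = E/B = 1280/0.0625 = 2.05×10^4 m/s.
In the deflection region, r = mv/(qB₂) = (1.67×10^-27)(2.05×10^4) / [(1×1.60×10^-19)(1.09)] = 1.96×10^-4 m.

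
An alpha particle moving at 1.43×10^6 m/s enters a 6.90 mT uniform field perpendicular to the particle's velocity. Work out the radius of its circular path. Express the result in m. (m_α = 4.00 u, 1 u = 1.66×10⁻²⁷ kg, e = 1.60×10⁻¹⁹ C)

r ≈ 4.30 m

The magnetic force provides the centripetal force: qvB = mv²/r, so r = mv/(qB).
r = (6.64×10^-27 kg)(1.43×10^6 m/s) / [(2×1.60×10^-19 C)(6.90×10^-3 T)] = 4.30 m.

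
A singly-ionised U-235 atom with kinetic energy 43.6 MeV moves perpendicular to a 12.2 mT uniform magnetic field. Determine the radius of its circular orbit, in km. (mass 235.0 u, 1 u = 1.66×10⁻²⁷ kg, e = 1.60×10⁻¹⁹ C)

Convert the energy: K = 43.6 MeV = 6.98×10^-12 J.
v = √(2K/m) = √(2·6.98×10^-12/3.90×10^-25) = 5.98×10^6 m/s.
r = mv/(qB) = (3.90×10^-25)(5.98×10^6) / [(1×1.60×10^-19)(0.0122)] = 1200 m.

r ≈ 1.20 km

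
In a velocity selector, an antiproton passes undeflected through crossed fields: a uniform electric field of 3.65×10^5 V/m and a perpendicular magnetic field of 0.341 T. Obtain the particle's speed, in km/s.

For zero net force, qE = qvB, so v = E/B.
v = (3.65×10^5) / (0.341) = 1.07×10^6 m/s.

v ≈ 1070 km/s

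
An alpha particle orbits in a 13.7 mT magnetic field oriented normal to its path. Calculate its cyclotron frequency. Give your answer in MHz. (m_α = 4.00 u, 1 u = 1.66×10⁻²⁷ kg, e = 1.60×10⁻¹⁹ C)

f ≈ 0.105 MHz

f = qB/(2πm) = (2×1.60×10^-19)(0.0137) / [2π(6.64×10^-27)] = 1.05×10^5 Hz.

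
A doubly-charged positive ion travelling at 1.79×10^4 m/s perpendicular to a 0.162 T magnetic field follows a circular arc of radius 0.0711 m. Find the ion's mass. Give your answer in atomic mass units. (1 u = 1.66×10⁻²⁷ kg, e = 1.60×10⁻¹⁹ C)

m ≈ 124 u

qvB = mv²/r ⇒ m = qBr/v.
m = (2×1.60×10^-19)(0.162)(0.0711) / (1.79×10^4) = 2.06×10^-25 kg = 124 u.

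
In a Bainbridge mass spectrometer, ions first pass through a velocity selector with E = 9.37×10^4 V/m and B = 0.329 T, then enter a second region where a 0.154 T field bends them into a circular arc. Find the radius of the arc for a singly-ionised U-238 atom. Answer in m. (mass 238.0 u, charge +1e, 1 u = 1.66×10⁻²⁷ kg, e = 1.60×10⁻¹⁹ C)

The selector passes v = E/B = 9.37×10^4/0.329 = 2.85×10^5 m/s.
In the deflection region, r = mv/(qB₂) = (3.95×10^-25)(2.85×10^5) / [(1×1.60×10^-19)(0.154)] = 4.57 m.

r ≈ 4.57 m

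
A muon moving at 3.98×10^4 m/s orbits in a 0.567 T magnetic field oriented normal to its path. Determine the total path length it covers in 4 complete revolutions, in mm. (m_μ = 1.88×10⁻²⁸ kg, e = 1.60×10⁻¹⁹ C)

L ≈ 2.07 mm

r = mv/(qB) = 8.25×10^-5 m, so one revolution covers 2πr = 5.18×10^-4 m.
In 4 revolutions: L = 4·2πr = 2.07×10^-3 m.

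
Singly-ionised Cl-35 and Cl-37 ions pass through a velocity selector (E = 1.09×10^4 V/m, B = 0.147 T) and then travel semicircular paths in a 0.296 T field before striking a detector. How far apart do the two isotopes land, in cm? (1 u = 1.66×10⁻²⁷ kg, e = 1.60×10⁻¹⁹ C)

Both emerge at v = E/B₁ = 7.41×10^4 m/s.
r = mv/(qB₂), so r₁ = 0.09096 m and r₂ = 0.09616 m, giving Δr = 5.20×10^-3 m.
After a semicircle each ion lands a diameter 2r from the entry slit, so the separation is 2Δr = 0.0104 m.

Δd ≈ 1.04 cm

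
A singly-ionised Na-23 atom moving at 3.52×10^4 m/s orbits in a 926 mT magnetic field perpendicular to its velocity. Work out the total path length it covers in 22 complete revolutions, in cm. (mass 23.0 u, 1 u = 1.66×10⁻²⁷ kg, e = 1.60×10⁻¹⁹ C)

r = mv/(qB) = 9.07×10^-3 m, so one revolution covers 2πr = 0.0570 m.
In 22 revolutions: L = 22·2πr = 1.25 m.

L ≈ 125 cm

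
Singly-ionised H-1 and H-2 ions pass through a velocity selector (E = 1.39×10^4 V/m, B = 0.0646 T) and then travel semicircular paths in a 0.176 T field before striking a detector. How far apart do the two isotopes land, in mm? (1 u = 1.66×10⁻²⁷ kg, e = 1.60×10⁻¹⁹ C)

Δd ≈ 25.4 mm

Both emerge at v = E/B₁ = 2.15×10^5 m/s.
r = mv/(qB₂), so r₁ = 0.0127 m and r₂ = 0.0254 m, giving Δr = 0.0127 m.
After a semicircle each ion lands a diameter 2r from the entry slit, so the separation is 2Δr = 0.0254 m.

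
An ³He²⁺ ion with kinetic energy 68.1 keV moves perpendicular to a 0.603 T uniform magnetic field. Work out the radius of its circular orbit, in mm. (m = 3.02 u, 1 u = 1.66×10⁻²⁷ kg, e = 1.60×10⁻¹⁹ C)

Convert the energy: K = 68.1 keV = 1.09×10^-14 J.
v = √(2K/m) = √(2·1.09×10^-14/5.01×10^-27) = 2.08×10^6 m/s.
r = mv/(qB) = (5.01×10^-27)(2.08×10^6) / [(2×1.60×10^-19)(0.603)] = 0.0542 m.

r ≈ 54.2 mm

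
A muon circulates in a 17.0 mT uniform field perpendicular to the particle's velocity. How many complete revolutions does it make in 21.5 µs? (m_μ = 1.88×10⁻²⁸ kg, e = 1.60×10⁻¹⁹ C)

N = 49

T = 2πm/(qB) = 2π(1.88×10^-28) / [(1×1.60×10^-19)(0.0170)] = 4.3428×10^-7 s.
N = t/T = 2.15×10^-5 / 4.3428×10^-7 ≈ 49.51, so 49 complete revolutions.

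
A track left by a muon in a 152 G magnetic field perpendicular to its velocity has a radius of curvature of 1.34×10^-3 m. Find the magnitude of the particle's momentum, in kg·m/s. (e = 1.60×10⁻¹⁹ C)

Since qvB = mv²/r, the momentum p = mv = qBr.
p = (1×1.60×10^-19)(0.0152)(1.34×10^-3) = 3.26×10^-24 kg·m/s.

p ≈ 3.26×10^-24 kg·m/s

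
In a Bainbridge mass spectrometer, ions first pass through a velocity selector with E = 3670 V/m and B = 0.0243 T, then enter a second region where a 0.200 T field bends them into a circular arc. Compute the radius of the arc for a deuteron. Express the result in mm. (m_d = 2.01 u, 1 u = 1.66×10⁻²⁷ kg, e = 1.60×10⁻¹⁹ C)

The selector passes v = E/B = 3670/0.0243 = 1.51×10^5 m/s.
In the deflection region, r = mv/(qB₂) = (3.34×10^-27)(1.51×10^5) / [(1×1.60×10^-19)(0.200)] = 0.0157 m.

r ≈ 15.7 mm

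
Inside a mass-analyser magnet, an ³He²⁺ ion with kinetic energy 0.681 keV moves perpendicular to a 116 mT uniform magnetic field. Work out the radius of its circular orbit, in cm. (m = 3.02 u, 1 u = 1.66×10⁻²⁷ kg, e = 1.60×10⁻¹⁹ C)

Convert the energy: K = 0.681 keV = 1.09×10^-16 J.
v = √(2K/m) = √(2·1.09×10^-16/5.01×10^-27) = 2.08×10^5 m/s.
r = mv/(qB) = (5.01×10^-27)(2.08×10^5) / [(2×1.60×10^-19)(0.116)] = 0.0282 m.

r ≈ 2.82 cm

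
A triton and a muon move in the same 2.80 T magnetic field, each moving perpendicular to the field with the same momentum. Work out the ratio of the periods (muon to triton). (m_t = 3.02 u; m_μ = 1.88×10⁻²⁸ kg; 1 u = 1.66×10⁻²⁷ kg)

ratio ≈ 0.0375

T = 2πm/(qB) is independent of speed, so T₂/T₁ = (m₂/q₂)/(m₁/q₁).
T_{muon}/T_{triton} = (1.88×10^-28/1e) / (5.01×10^-27/1e) = 0.0375.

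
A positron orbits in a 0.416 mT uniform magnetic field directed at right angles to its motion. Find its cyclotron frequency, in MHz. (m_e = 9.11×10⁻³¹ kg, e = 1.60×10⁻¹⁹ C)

f = qB/(2πm) = (1×1.60×10^-19)(4.16×10^-4) / [2π(9.11×10^-31)] = 1.16×10^7 Hz.

f ≈ 11.6 MHz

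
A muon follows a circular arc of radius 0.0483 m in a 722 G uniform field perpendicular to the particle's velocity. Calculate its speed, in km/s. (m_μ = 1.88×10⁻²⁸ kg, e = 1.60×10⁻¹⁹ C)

From qvB = mv²/r, v = qBr/m.
v = (1×1.60×10^-19)(0.0722)(0.0483) / (1.88×10^-28) = 2.97×10^6 m/s.

v ≈ 2970 km/s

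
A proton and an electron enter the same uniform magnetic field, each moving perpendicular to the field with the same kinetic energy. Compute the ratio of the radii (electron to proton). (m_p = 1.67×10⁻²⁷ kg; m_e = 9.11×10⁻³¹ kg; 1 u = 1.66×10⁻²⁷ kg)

ratio ≈ 0.0234

r = √(2mK)/(qB) ⇒ at equal K, r ∝ √m/q.
r_{electron}/r_{proton} = 0.0234.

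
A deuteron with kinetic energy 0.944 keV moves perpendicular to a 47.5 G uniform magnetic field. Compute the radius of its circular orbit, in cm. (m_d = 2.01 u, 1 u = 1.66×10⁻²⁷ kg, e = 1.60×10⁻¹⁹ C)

Convert the energy: K = 0.944 keV = 1.51×10^-16 J.
v = √(2K/m) = √(2·1.51×10^-16/3.34×10^-27) = 3.01×10^5 m/s.
r = mv/(qB) = (3.34×10^-27)(3.01×10^5) / [(1×1.60×10^-19)(4.75×10^-3)] = 1.32 m.

r ≈ 132 cm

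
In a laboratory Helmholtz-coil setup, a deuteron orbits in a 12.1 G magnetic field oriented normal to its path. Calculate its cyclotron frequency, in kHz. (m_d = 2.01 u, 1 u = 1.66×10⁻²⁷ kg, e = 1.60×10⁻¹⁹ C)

f ≈ 9.23 kHz

f = qB/(2πm) = (1×1.60×10^-19)(1.21×10^-3) / [2π(3.34×10^-27)] = 9230 Hz.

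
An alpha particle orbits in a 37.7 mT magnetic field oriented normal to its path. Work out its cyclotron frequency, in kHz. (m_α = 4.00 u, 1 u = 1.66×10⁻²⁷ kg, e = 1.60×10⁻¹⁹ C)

f = qB/(2πm) = (2×1.60×10^-19)(0.0377) / [2π(6.64×10^-27)] = 2.89×10^5 Hz.

f ≈ 289 kHz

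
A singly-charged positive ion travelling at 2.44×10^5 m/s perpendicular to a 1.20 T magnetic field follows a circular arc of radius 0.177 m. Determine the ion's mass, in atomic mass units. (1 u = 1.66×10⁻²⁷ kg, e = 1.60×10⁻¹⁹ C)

qvB = mv²/r ⇒ m = qBr/v.
m = (1×1.60×10^-19)(1.20)(0.177) / (2.44×10^5) = 1.39×10^-25 kg = 83.9 u.

m ≈ 83.9 u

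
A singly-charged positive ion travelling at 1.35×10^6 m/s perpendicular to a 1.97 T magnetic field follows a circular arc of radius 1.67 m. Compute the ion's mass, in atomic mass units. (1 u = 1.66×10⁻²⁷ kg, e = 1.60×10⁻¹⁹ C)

qvB = mv²/r ⇒ m = qBr/v.
m = (1×1.60×10^-19)(1.97)(1.67) / (1.35×10^6) = 3.90×10^-25 kg = 235 u.

m ≈ 235 u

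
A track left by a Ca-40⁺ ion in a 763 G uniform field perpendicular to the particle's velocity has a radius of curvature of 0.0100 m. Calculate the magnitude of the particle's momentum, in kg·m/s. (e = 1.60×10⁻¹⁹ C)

p ≈ 1.22×10^-22 kg·m/s

Since qvB = mv²/r, the momentum p = mv = qBr.
p = (1×1.60×10^-19)(0.0763)(0.0100) = 1.22×10^-22 kg·m/s.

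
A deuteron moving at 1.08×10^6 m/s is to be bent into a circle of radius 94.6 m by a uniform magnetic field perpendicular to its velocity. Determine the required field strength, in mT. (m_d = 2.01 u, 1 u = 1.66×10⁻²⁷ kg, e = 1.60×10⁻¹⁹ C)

qvB = mv²/r gives B = mv/(qr).
B = (3.34×10^-27)(1.08×10^6) / [(1×1.60×10^-19)(94.6)] = 2.38×10^-4 T.

B ≈ 0.238 mT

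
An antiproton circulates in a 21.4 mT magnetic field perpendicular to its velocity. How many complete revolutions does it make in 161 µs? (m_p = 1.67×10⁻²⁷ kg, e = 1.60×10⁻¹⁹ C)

N = 52

T = 2πm/(qB) = 2π(1.67×10^-27) / [(1×1.60×10^-19)(0.0214)] = 3.0645×10^-6 s.
N = t/T = 1.61×10^-4 / 3.0645×10^-6 ≈ 52.54, so 52 complete revolutions.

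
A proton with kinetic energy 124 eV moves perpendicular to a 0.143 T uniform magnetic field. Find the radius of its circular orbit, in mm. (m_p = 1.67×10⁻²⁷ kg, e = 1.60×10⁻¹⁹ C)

r ≈ 11.3 mm

Convert the energy: K = 124 eV = 1.98×10^-17 J.
v = √(2K/m) = √(2·1.98×10^-17/1.67×10^-27) = 1.54×10^5 m/s.
r = mv/(qB) = (1.67×10^-27)(1.54×10^5) / [(1×1.60×10^-19)(0.143)] = 0.0113 m.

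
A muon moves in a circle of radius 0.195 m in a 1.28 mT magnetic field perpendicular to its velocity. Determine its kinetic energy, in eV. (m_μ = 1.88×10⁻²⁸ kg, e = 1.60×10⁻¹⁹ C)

v = qBr/m = (1×1.60×10^-19)(1.28×10^-3)(0.195) / (1.88×10^-28) = 2.12×10^5 m/s.
K = ½mv² = 0.5·(1.88×10^-28)·(2.12×10^5)² = 4.24×10^-18 J = 26.5 eV.

K ≈ 26.5 eV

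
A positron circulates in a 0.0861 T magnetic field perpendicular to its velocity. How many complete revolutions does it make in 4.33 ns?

N = 10

T = 2πm/(qB) = 2π(9.11×10^-31) / [(1×1.60×10^-19)(0.0861)] = 4.1550×10^-10 s.
N = t/T = 4.33×10^-9 / 4.1550×10^-10 ≈ 10.42, so 10 complete revolutions.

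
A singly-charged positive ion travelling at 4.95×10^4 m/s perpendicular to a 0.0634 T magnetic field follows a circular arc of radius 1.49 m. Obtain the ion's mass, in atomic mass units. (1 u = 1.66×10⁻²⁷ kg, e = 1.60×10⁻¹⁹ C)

qvB = mv²/r ⇒ m = qBr/v.
m = (1×1.60×10^-19)(0.0634)(1.49) / (4.95×10^4) = 3.05×10^-25 kg = 184 u.

m ≈ 184 u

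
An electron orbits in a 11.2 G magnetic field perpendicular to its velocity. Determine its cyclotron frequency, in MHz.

f ≈ 31.3 MHz

f = qB/(2πm) = (1×1.60×10^-19)(1.12×10^-3) / [2π(9.11×10^-31)] = 3.13×10^7 Hz.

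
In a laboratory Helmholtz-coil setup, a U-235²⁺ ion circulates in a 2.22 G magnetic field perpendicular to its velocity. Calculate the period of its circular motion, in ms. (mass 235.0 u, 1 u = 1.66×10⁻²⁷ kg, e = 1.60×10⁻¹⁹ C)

T ≈ 34.5 ms

The cyclotron period is independent of speed: T = 2πm/(qB).
T = 2π(3.90×10^-25) / [(2×1.60×10^-19)(2.22×10^-4)] = 0.0345 s.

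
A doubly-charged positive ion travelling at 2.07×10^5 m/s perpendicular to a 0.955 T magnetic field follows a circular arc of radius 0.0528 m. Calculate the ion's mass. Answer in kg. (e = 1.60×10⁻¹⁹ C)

m ≈ 7.80×10^-26 kg

qvB = mv²/r ⇒ m = qBr/v.
m = (2×1.60×10^-19)(0.955)(0.0528) / (2.07×10^5) = 7.80×10^-26 kg.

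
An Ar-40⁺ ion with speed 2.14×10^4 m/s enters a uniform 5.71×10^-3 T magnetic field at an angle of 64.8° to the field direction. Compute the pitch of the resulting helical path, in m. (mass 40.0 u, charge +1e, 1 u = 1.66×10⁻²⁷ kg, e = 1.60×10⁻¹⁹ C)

The velocity component along B is v∥ = v cos64.8° = 9110 m/s.
The cyclotron period T = 2πm/(qB) = 4.57×10^-4 s is set by m, q, B alone.
Pitch = v∥·T = (9110)(4.57×10^-4) = 4.16 m.

pitch ≈ 4.16 m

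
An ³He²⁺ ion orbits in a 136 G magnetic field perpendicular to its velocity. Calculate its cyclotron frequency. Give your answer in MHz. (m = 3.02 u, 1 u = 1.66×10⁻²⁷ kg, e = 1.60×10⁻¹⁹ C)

f = qB/(2πm) = (2×1.60×10^-19)(0.0136) / [2π(5.01×10^-27)] = 1.38×10^5 Hz.

f ≈ 0.138 MHz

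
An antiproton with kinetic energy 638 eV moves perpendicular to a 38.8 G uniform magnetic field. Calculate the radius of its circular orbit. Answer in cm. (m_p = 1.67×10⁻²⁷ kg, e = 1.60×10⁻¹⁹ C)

Convert the energy: K = 638 eV = 1.02×10^-16 J.
v = √(2K/m) = √(2·1.02×10^-16/1.67×10^-27) = 3.50×10^5 m/s.
r = mv/(qB) = (1.67×10^-27)(3.50×10^5) / [(1×1.60×10^-19)(3.88×10^-3)] = 0.941 m.

r ≈ 94.1 cm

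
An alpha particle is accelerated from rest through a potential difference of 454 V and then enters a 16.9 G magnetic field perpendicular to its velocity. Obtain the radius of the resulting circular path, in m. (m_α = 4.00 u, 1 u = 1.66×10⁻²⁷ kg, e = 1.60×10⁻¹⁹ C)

r ≈ 2.57 m

The kinetic energy gained is K = qV = (2×1.60×10^-19)(454) = 1.45×10^-16 J.
v = √(2K/m) = 2.09×10^5 m/s.
r = mv/(qB) = (6.64×10^-27)(2.09×10^5) / [(2×1.60×10^-19)(1.69×10^-3)] = 2.57 m.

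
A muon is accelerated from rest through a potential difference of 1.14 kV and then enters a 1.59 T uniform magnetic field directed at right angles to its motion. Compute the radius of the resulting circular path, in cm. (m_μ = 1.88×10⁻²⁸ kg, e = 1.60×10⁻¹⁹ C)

r ≈ 0.103 cm

The kinetic energy gained is K = qV = (1×1.60×10^-19)(1140) = 1.82×10^-16 J.
v = √(2K/m) = 1.39×10^6 m/s.
r = mv/(qB) = (1.88×10^-28)(1.39×10^6) / [(1×1.60×10^-19)(1.59)] = 1.03×10^-3 m.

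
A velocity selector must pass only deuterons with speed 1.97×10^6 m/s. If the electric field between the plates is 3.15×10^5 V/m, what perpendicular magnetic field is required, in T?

B ≈ 0.160 T

qE = qvB ⇒ B = E/v = (3.15×10^5) / (1.97×10^6) = 0.160 T.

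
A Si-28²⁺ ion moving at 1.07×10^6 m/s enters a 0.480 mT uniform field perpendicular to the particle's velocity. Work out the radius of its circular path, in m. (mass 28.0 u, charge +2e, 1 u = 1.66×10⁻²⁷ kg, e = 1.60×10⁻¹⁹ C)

r ≈ 324 m

The magnetic force provides the centripetal force: qvB = mv²/r, so r = mv/(qB).
r = (4.65×10^-26 kg)(1.07×10^6 m/s) / [(2×1.60×10^-19 C)(4.80×10^-4 T)] = 324 m.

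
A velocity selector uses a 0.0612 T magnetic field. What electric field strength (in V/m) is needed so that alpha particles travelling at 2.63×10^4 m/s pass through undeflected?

qE = qvB ⇒ E = vB = (2.63×10^4)(0.0612) = 1610 V/m.

E ≈ 1610 V/m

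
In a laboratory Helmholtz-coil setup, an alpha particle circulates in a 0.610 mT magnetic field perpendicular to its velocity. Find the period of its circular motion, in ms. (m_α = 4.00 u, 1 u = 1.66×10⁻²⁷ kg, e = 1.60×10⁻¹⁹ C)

T ≈ 0.214 ms

The cyclotron period is independent of speed: T = 2πm/(qB).
T = 2π(6.64×10^-27) / [(2×1.60×10^-19)(6.10×10^-4)] = 2.14×10^-4 s.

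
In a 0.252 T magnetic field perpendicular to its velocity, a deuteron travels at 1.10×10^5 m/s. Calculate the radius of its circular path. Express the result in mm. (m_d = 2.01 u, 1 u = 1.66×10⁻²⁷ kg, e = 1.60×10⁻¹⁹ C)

The magnetic force provides the centripetal force: qvB = mv²/r, so r = mv/(qB).
r = (3.34×10^-27 kg)(1.10×10^5 m/s) / [(1×1.60×10^-19 C)(0.252 T)] = 9.10×10^-3 m.

r ≈ 9.10 mm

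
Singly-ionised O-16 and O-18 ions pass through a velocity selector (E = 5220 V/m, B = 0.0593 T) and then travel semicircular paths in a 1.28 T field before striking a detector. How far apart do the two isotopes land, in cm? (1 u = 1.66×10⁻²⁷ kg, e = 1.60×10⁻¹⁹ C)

Δd ≈ 0.285 cm

Both emerge at v = E/B₁ = 8.80×10^4 m/s.
r = mv/(qB₂), so r₁ = 0.01142 m and r₂ = 0.01284 m, giving Δr = 1.43×10^-3 m.
After a semicircle each ion lands a diameter 2r from the entry slit, so the separation is 2Δr = 2.85×10^-3 m.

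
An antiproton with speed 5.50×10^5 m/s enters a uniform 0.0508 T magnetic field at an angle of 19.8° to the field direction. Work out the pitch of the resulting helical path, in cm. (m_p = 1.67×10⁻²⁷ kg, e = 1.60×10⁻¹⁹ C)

pitch ≈ 66.8 cm

The velocity component along B is v∥ = v cos19.8° = 5.17×10^5 m/s.
The cyclotron period T = 2πm/(qB) = 1.29×10^-6 s is set by m, q, B alone.
Pitch = v∥·T = (5.17×10^5)(1.29×10^-6) = 0.668 m.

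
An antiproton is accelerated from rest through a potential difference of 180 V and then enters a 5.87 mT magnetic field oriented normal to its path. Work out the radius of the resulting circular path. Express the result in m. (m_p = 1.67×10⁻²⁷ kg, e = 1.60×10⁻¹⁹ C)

The kinetic energy gained is K = qV = (1×1.60×10^-19)(180) = 2.88×10^-17 J.
v = √(2K/m) = 1.86×10^5 m/s.
r = mv/(qB) = (1.67×10^-27)(1.86×10^5) / [(1×1.60×10^-19)(5.87×10^-3)] = 0.330 m.

r ≈ 0.330 m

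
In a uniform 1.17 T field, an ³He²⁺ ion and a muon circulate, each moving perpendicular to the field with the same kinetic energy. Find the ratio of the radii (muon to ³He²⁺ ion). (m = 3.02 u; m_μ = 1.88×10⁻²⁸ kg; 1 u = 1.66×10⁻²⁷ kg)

ratio ≈ 0.387

r = √(2mK)/(qB) ⇒ at equal K, r ∝ √m/q.
r_{muon}/r_{³He²⁺ ion} = 0.387.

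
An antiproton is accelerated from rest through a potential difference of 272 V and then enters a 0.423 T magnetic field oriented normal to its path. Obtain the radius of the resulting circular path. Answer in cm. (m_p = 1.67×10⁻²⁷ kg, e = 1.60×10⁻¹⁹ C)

r ≈ 0.563 cm

The kinetic energy gained is K = qV = (1×1.60×10^-19)(272) = 4.35×10^-17 J.
v = √(2K/m) = 2.28×10^5 m/s.
r = mv/(qB) = (1.67×10^-27)(2.28×10^5) / [(1×1.60×10^-19)(0.423)] = 5.63×10^-3 m.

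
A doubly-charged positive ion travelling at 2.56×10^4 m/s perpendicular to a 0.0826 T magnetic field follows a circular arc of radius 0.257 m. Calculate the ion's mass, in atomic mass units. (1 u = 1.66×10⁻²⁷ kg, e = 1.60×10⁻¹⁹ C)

m ≈ 160 u

qvB = mv²/r ⇒ m = qBr/v.
m = (2×1.60×10^-19)(0.0826)(0.257) / (2.56×10^4) = 2.65×10^-25 kg = 160 u.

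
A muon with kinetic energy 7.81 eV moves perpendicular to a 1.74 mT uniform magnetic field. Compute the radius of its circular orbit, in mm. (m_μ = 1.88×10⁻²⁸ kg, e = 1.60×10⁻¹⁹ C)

Convert the energy: K = 7.81 eV = 1.25×10^-18 J.
v = √(2K/m) = √(2·1.25×10^-18/1.88×10^-28) = 1.15×10^5 m/s.
r = mv/(qB) = (1.88×10^-28)(1.15×10^5) / [(1×1.60×10^-19)(1.74×10^-3)] = 0.0779 m.

r ≈ 77.9 mm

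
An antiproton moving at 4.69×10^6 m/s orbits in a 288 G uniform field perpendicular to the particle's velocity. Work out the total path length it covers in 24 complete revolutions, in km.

r = mv/(qB) = 1.70 m, so one revolution covers 2πr = 10.7 m.
In 24 revolutions: L = 24·2πr = 256 m.

L ≈ 0.256 km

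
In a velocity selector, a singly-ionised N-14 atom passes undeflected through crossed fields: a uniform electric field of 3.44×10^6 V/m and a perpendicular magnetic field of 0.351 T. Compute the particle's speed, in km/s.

v ≈ 9800 km/s

For zero net force, qE = qvB, so v = E/B.
v = (3.44×10^6) / (0.351) = 9.80×10^6 m/s.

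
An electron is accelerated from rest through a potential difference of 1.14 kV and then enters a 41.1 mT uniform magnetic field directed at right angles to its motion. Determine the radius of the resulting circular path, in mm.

r ≈ 2.77 mm

The kinetic energy gained is K = qV = (1×1.60×10^-19)(1140) = 1.82×10^-16 J.
v = √(2K/m) = 2.00×10^7 m/s.
r = mv/(qB) = (9.11×10^-31)(2.00×10^7) / [(1×1.60×10^-19)(0.0411)] = 2.77×10^-3 m.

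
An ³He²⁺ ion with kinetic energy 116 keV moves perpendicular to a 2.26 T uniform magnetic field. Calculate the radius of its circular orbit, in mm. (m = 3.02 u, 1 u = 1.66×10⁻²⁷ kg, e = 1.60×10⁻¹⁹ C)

Convert the energy: K = 116 keV = 1.86×10^-14 J.
v = √(2K/m) = √(2·1.86×10^-14/5.01×10^-27) = 2.72×10^6 m/s.
r = mv/(qB) = (5.01×10^-27)(2.72×10^6) / [(2×1.60×10^-19)(2.26)] = 0.0189 m.

r ≈ 18.9 mm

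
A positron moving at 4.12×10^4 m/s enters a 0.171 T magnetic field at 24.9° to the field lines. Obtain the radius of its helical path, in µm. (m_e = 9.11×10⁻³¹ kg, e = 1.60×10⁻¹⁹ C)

r ≈ 0.578 µm

Only the perpendicular component v⊥ = v sin24.9° = 1.73×10^4 m/s is bent by the field.
r = m v⊥ /(qB) = (9.11×10^-31)(1.73×10^4) / [(1×1.60×10^-19)(0.171)] = 5.78×10^-7 m.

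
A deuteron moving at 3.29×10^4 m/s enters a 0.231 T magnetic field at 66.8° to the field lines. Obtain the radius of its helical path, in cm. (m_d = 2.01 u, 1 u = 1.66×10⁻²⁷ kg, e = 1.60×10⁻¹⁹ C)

Only the perpendicular component v⊥ = v sin66.8° = 3.02×10^4 m/s is bent by the field.
r = m v⊥ /(qB) = (3.34×10^-27)(3.02×10^4) / [(1×1.60×10^-19)(0.231)] = 2.73×10^-3 m.

r ≈ 0.273 cm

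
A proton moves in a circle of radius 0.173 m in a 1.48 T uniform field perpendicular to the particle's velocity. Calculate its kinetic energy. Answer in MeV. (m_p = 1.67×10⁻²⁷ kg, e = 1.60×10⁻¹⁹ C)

v = qBr/m = (1×1.60×10^-19)(1.48)(0.173) / (1.67×10^-27) = 2.45×10^7 m/s.
K = ½mv² = 0.5·(1.67×10^-27)·(2.45×10^7)² = 5.02×10^-13 J = 3.14 MeV.

K ≈ 3.14 MeV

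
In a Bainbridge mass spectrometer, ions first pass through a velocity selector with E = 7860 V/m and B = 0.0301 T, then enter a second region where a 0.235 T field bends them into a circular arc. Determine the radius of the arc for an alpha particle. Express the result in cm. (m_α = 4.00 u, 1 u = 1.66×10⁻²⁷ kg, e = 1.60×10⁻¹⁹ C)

The selector passes v = E/B = 7860/0.0301 = 2.61×10^5 m/s.
In the deflection region, r = mv/(qB₂) = (6.64×10^-27)(2.61×10^5) / [(2×1.60×10^-19)(0.235)] = 0.0231 m.

r ≈ 2.31 cm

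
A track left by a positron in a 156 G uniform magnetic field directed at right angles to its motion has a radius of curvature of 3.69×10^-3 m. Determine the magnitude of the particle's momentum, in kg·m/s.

Since qvB = mv²/r, the momentum p = mv = qBr.
p = (1×1.60×10^-19)(0.0156)(3.69×10^-3) = 9.21×10^-24 kg·m/s.

p ≈ 9.21×10^-24 kg·m/s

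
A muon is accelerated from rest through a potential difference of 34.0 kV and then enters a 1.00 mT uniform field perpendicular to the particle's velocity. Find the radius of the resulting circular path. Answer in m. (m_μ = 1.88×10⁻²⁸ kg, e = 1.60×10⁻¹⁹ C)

r ≈ 8.94 m

The kinetic energy gained is K = qV = (1×1.60×10^-19)(3.40×10^4) = 5.44×10^-15 J.
v = √(2K/m) = 7.61×10^6 m/s.
r = mv/(qB) = (1.88×10^-28)(7.61×10^6) / [(1×1.60×10^-19)(1.00×10^-3)] = 8.94 m.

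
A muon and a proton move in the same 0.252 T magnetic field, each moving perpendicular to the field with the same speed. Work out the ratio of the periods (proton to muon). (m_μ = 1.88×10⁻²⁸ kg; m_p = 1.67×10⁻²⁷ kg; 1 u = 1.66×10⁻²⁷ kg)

T = 2πm/(qB) is independent of speed, so T₂/T₁ = (m₂/q₂)/(m₁/q₁).
T_{proton}/T_{muon} = (1.67×10^-27/1e) / (1.88×10^-28/1e) = 8.88.

ratio ≈ 8.88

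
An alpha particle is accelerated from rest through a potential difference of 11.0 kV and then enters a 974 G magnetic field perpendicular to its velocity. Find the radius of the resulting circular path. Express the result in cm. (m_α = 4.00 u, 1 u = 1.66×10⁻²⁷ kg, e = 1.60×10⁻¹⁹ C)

The kinetic energy gained is K = qV = (2×1.60×10^-19)(1.10×10^4) = 3.52×10^-15 J.
v = √(2K/m) = 1.03×10^6 m/s.
r = mv/(qB) = (6.64×10^-27)(1.03×10^6) / [(2×1.60×10^-19)(0.0974)] = 0.219 m.

r ≈ 21.9 cm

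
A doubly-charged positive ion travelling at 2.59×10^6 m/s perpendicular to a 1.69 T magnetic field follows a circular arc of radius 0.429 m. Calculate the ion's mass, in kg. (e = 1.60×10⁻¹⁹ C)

qvB = mv²/r ⇒ m = qBr/v.
m = (2×1.60×10^-19)(1.69)(0.429) / (2.59×10^6) = 8.96×10^-26 kg.

m ≈ 8.96×10^-26 kg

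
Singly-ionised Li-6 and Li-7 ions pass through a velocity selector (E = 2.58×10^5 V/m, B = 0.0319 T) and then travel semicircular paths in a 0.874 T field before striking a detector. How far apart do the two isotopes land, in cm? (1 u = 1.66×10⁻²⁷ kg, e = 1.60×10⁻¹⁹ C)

Both emerge at v = E/B₁ = 8.09×10^6 m/s.
r = mv/(qB₂), so r₁ = 0.5760 m and r₂ = 0.6721 m, giving Δr = 0.0960 m.
After a semicircle each ion lands a diameter 2r from the entry slit, so the separation is 2Δr = 0.192 m.

Δd ≈ 19.2 cm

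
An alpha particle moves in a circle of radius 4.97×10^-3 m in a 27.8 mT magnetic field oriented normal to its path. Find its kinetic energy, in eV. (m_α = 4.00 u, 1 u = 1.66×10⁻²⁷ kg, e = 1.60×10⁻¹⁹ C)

v = qBr/m = (2×1.60×10^-19)(0.0278)(4.97×10^-3) / (6.64×10^-27) = 6660 m/s.
K = ½mv² = 0.5·(6.64×10^-27)·(6660)² = 1.47×10^-19 J = 0.920 eV.

K ≈ 0.920 eV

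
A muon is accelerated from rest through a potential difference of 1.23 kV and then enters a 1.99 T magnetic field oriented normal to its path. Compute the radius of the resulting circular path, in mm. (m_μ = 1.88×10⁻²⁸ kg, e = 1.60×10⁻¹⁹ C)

The kinetic energy gained is K = qV = (1×1.60×10^-19)(1230) = 1.97×10^-16 J.
v = √(2K/m) = 1.45×10^6 m/s.
r = mv/(qB) = (1.88×10^-28)(1.45×10^6) / [(1×1.60×10^-19)(1.99)] = 8.54×10^-4 m.

r ≈ 0.854 mm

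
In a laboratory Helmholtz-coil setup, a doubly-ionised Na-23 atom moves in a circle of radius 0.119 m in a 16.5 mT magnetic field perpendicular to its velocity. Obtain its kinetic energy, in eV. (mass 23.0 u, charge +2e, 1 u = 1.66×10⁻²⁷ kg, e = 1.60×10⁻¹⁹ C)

K ≈ 32.3 eV

v = qBr/m = (2×1.60×10^-19)(0.0165)(0.119) / (3.82×10^-26) = 1.65×10^4 m/s.
K = ½mv² = 0.5·(3.82×10^-26)·(1.65×10^4)² = 5.17×10^-18 J = 32.3 eV.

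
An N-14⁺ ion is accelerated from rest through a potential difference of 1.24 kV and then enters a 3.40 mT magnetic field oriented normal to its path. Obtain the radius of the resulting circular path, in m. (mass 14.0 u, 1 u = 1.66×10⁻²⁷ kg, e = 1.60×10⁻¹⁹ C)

The kinetic energy gained is K = qV = (1×1.60×10^-19)(1240) = 1.98×10^-16 J.
v = √(2K/m) = 1.31×10^5 m/s.
r = mv/(qB) = (2.32×10^-26)(1.31×10^5) / [(1×1.60×10^-19)(3.40×10^-3)] = 5.58 m.

r ≈ 5.58 m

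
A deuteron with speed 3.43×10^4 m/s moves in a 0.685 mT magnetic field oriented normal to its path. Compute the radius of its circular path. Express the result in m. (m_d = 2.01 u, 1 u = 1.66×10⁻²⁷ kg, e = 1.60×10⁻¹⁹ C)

The magnetic force provides the centripetal force: qvB = mv²/r, so r = mv/(qB).
r = (3.34×10^-27 kg)(3.43×10^4 m/s) / [(1×1.60×10^-19 C)(6.85×10^-4 T)] = 1.04 m.

r ≈ 1.04 m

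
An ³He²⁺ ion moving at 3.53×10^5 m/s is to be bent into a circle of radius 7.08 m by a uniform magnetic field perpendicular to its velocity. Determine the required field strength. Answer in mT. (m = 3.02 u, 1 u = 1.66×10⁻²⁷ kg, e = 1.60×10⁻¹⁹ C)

B ≈ 0.781 mT

qvB = mv²/r gives B = mv/(qr).
B = (5.01×10^-27)(3.53×10^5) / [(2×1.60×10^-19)(7.08)] = 7.81×10^-4 T.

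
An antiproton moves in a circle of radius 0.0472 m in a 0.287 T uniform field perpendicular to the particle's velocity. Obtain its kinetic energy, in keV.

K ≈ 8.79 keV

v = qBr/m = (1×1.60×10^-19)(0.287)(0.0472) / (1.67×10^-27) = 1.30×10^6 m/s.
K = ½mv² = 0.5·(1.67×10^-27)·(1.30×10^6)² = 1.41×10^-15 J = 8.79 keV.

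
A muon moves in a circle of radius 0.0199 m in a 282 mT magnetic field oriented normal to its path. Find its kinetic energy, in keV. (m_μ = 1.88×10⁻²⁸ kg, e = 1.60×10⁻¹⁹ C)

K ≈ 13.4 keV

v = qBr/m = (1×1.60×10^-19)(0.282)(0.0199) / (1.88×10^-28) = 4.78×10^6 m/s.
K = ½mv² = 0.5·(1.88×10^-28)·(4.78×10^6)² = 2.14×10^-15 J = 13.4 keV.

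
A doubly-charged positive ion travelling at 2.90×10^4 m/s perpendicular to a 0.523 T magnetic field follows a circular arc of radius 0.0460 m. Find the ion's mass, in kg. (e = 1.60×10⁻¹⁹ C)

qvB = mv²/r ⇒ m = qBr/v.
m = (2×1.60×10^-19)(0.523)(0.0460) / (2.90×10^4) = 2.65×10^-25 kg.

m ≈ 2.65×10^-25 kg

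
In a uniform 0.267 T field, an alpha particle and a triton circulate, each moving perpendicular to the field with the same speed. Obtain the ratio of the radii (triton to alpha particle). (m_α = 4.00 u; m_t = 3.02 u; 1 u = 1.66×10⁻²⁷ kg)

ratio ≈ 1.51

r = mv/(qB) ⇒ at equal v, r ∝ m/q.
r_{triton}/r_{alpha particle} = 1.51.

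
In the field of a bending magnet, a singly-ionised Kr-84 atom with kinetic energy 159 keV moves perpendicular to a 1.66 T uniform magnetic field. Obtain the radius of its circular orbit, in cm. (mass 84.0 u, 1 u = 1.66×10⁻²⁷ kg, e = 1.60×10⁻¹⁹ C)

r ≈ 31.7 cm

Convert the energy: K = 159 keV = 2.54×10^-14 J.
v = √(2K/m) = √(2·2.54×10^-14/1.39×10^-25) = 6.04×10^5 m/s.
r = mv/(qB) = (1.39×10^-25)(6.04×10^5) / [(1×1.60×10^-19)(1.66)] = 0.317 m.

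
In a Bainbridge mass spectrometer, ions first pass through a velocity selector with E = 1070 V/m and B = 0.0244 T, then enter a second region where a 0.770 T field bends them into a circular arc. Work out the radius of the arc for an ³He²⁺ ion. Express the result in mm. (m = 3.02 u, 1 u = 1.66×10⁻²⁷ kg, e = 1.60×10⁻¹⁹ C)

The selector passes v = E/B = 1070/0.0244 = 4.39×10^4 m/s.
In the deflection region, r = mv/(qB₂) = (5.01×10^-27)(4.39×10^4) / [(2×1.60×10^-19)(0.770)] = 8.92×10^-4 m.

r ≈ 0.892 mm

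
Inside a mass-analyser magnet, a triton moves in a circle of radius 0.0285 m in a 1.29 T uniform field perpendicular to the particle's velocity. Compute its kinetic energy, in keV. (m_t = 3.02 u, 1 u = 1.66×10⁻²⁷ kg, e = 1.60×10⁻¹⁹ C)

K ≈ 21.6 keV

v = qBr/m = (1×1.60×10^-19)(1.29)(0.0285) / (5.01×10^-27) = 1.17×10^6 m/s.
K = ½mv² = 0.5·(5.01×10^-27)·(1.17×10^6)² = 3.45×10^-15 J = 21.6 keV.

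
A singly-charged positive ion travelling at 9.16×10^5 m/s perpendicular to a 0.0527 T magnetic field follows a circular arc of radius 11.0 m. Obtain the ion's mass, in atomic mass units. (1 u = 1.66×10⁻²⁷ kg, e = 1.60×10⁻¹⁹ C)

qvB = mv²/r ⇒ m = qBr/v.
m = (1×1.60×10^-19)(0.0527)(11.0) / (9.16×10^5) = 1.01×10^-25 kg = 61.0 u.

m ≈ 61.0 u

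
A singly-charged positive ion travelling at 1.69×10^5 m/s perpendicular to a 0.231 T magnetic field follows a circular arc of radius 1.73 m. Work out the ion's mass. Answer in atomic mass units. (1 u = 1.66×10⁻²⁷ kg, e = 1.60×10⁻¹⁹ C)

m ≈ 228 u

qvB = mv²/r ⇒ m = qBr/v.
m = (1×1.60×10^-19)(0.231)(1.73) / (1.69×10^5) = 3.78×10^-25 kg = 228 u.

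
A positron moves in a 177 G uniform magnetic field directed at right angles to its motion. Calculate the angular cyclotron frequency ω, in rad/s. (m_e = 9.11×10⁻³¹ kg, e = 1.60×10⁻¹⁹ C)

ω ≈ 3.11×10^9 rad/s

ω = qB/m = (1×1.60×10^-19)(0.0177) / (9.11×10^-31) = 3.11×10^9 rad/s.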